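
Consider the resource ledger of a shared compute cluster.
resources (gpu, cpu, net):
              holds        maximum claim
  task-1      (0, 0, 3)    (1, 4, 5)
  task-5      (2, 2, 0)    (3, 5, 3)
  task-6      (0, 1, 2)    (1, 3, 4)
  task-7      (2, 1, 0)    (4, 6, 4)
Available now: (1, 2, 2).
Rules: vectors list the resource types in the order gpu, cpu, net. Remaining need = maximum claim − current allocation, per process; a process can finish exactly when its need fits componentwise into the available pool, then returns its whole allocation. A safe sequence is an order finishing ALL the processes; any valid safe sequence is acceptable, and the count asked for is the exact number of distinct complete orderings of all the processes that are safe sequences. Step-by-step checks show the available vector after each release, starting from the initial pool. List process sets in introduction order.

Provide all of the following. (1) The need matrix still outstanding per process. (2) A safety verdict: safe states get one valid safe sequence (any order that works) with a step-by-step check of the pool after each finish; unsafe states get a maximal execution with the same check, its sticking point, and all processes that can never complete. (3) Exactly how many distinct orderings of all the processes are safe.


(1) Need matrix, components ordered gpu, cpu, net:
  task-1: (1, 4, 2)
  task-5: (1, 3, 3)
  task-6: (1, 2, 2)
  task-7: (2, 5, 4)
(2) SAFE — a valid safe sequence is task-6, task-5, task-1, task-7.
Key observation: reading the order forward, task-6 is the first process whose need (1, 2, 2) meets the free pool (1, 2, 2) exactly on a resource it requests.
Verifying each step:
  pool = (1, 2, 2)
  task-6 needs (1, 2, 2) <= (1, 2, 2) -> finishes; pool += (0, 1, 2) = (1, 3, 4)
  task-5 needs (1, 3, 3) <= (1, 3, 4) -> finishes; pool += (2, 2, 0) = (3, 5, 4)
  task-1 needs (1, 4, 2) <= (3, 5, 4) -> finishes; pool += (0, 0, 3) = (3, 5, 7)
  task-7 needs (2, 5, 4) <= (3, 5, 7) -> finishes; pool += (2, 1, 0) = (5, 6, 7)
(3) The exact count: 2 of the possible complete orderings are safe sequences.


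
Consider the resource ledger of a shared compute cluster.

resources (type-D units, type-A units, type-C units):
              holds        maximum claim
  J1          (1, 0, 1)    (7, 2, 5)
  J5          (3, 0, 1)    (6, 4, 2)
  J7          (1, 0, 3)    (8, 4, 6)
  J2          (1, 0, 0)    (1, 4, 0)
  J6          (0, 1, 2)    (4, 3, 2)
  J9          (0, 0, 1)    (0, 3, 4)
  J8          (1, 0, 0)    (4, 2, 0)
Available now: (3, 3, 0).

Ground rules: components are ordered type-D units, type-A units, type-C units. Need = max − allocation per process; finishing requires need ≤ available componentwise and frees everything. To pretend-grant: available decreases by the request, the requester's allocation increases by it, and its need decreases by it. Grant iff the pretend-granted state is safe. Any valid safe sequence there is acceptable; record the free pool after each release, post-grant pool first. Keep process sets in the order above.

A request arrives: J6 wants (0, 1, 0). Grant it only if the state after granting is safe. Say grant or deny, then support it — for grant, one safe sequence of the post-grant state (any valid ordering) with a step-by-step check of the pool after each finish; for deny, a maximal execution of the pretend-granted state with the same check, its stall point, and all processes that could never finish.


GRANT. The post-grant state is safe; one safe sequence: J8, J6, J5, J9, J2, J7, J1.
Key observation: (3, 2, 0) free after granting still covers J8 first, and each release covers the next.
Step-by-step check of the post-grant state:
  pool = (3, 2, 0)
  J8 needs (3, 2, 0) <= (3, 2, 0) -> finishes; pool += (1, 0, 0) = (4, 2, 0)
  J6 needs (4, 1, 0) <= (4, 2, 0) -> finishes; pool += (0, 2, 2) = (4, 4, 2)
  J5 needs (3, 4, 1) <= (4, 4, 2) -> finishes; pool += (3, 0, 1) = (7, 4, 3)
  J9 needs (0, 3, 3) <= (7, 4, 3) -> finishes; pool += (0, 0, 1) = (7, 4, 4)
  J2 needs (0, 4, 0) <= (7, 4, 4) -> finishes; pool += (1, 0, 0) = (8, 4, 4)
  J7 needs (7, 4, 3) <= (8, 4, 4) -> finishes; pool += (1, 0, 3) = (9, 4, 7)
  J1 needs (6, 2, 4) <= (9, 4, 7) -> finishes; pool += (1, 0, 1) = (10, 4, 8)


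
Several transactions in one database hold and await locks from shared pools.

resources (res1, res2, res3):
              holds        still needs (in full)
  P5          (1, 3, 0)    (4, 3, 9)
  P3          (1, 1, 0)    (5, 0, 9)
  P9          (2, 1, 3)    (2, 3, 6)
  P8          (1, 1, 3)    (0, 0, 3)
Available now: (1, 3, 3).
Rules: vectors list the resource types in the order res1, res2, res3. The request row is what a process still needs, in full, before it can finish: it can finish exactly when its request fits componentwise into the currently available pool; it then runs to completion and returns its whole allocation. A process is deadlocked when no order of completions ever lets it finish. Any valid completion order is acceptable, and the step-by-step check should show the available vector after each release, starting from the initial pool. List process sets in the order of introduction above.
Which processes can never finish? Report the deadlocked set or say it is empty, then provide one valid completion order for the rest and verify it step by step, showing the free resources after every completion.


No process is deadlocked.
Key observation: there is always a runnable process — P8 first — so the state unwinds completely.
One completion order for the rest: P8, P9, P5, P3. Step-by-step check:
  pool = (1, 3, 3)
  P8: need (0, 0, 3) fits (1, 3, 3); releases (1, 1, 3), pool now (2, 4, 6)
  P9: need (2, 3, 6) fits (2, 4, 6); releases (2, 1, 3), pool now (4, 5, 9)
  P5: need (4, 3, 9) fits (4, 5, 9); releases (1, 3, 0), pool now (5, 8, 9)
  P3: need (5, 0, 9) fits (5, 8, 9); releases (1, 1, 0), pool now (6, 9, 9)


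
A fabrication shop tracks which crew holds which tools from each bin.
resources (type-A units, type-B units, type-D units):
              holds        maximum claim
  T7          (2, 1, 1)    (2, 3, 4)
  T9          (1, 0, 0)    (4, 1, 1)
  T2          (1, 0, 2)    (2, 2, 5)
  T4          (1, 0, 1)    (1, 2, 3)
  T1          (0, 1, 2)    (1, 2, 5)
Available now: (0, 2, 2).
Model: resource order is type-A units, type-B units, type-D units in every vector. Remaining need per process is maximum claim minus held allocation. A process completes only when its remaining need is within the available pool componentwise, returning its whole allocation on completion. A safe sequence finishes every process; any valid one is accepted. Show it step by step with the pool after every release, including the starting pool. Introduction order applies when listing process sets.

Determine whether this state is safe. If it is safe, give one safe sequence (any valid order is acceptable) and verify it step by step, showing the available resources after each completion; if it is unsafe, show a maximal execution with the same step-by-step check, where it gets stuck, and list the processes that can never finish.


SAFE — a valid safe sequence is T4, T1, T7, T2, T9.
Key observation: the first exact fit in this order is T4 — it needs (0, 2, 2) with (0, 2, 2) free, meeting a requested resource to the last unit.
Walking it through:
  pool = (0, 2, 2)
  run T4 (needs (0, 2, 2), free (0, 2, 2)); after release of (1, 0, 1) the pool is (1, 2, 3)
  run T1 (needs (1, 1, 3), free (1, 2, 3)); after release of (0, 1, 2) the pool is (1, 3, 5)
  run T7 (needs (0, 2, 3), free (1, 3, 5)); after release of (2, 1, 1) the pool is (3, 4, 6)
  run T2 (needs (1, 2, 3), free (3, 4, 6)); after release of (1, 0, 2) the pool is (4, 4, 8)
  run T9 (needs (3, 1, 1), free (4, 4, 8)); after release of (1, 0, 0) the pool is (5, 4, 8)


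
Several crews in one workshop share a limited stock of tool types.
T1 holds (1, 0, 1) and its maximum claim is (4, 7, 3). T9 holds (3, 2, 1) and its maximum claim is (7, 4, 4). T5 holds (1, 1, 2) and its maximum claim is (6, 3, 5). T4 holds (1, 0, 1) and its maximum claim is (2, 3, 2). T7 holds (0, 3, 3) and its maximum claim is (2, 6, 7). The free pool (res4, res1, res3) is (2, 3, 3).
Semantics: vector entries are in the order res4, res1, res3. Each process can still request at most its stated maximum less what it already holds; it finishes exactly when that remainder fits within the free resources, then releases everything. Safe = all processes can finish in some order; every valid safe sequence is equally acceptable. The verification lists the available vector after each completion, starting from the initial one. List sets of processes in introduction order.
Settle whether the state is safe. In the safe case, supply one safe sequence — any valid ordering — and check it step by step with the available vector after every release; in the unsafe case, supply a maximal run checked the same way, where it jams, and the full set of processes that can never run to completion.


The state is UNSAFE.
Key observation: after T4, T7 the pool peaks at (3, 6, 7), and each blocked process is short somewhere: T1 on res1; T9 on res4; T5 on res4.
Going as far as possible: T4, T7; after that, nothing fits. Step-by-step check:
  pool = (2, 3, 3)
  T4: need (1, 3, 1) fits (2, 3, 3); releases (1, 0, 1), pool now (3, 3, 4)
  T7: need (2, 3, 4) fits (3, 3, 4); releases (0, 3, 3), pool now (3, 6, 7)
  blocked: T1 wants (3, 7, 2), pool (3, 6, 7) — not enough res1
  blocked: T9 wants (4, 2, 3), pool (3, 6, 7) — not enough res4
  blocked: T5 wants (5, 2, 3), pool (3, 6, 7) — not enough res4
Never able to finish: T1, T9 and T5.


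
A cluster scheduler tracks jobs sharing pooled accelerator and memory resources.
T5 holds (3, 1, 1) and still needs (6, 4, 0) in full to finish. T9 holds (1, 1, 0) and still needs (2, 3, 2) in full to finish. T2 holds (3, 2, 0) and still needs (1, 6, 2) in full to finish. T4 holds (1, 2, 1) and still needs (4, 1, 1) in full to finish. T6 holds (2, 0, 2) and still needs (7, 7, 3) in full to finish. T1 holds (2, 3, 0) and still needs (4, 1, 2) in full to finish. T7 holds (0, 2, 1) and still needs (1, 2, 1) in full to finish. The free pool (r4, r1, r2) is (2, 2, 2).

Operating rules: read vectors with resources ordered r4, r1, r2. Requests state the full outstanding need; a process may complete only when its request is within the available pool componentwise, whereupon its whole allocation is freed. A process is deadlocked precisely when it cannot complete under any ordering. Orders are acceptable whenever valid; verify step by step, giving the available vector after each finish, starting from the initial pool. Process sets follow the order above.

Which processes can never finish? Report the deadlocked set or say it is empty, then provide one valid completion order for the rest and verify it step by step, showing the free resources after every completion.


The deadlocked set is T5, T2, T4, T6 and T1.
Key observation: after T7, T9 the pool peaks at (3, 5, 3), and each blocked process is short somewhere: T5 on r4; T2 on r1; T4 on r4; T6 on r4, r1; T1 on r4.
The rest can finish in the order T7, T9. Verifying each step:
  pool = (2, 2, 2)
  run T7 (needs (1, 2, 1), free (2, 2, 2)); after release of (0, 2, 1) the pool is (2, 4, 3)
  run T9 (needs (2, 3, 2), free (2, 4, 3)); after release of (1, 1, 0) the pool is (3, 5, 3)
None of the blocked processes ever fits:
  blocked: T5 wants (6, 4, 0), pool (3, 5, 3) — not enough r4
  blocked: T2 wants (1, 6, 2), pool (3, 5, 3) — not enough r1
  blocked: T4 wants (4, 1, 1), pool (3, 5, 3) — not enough r4
  blocked: T6 wants (7, 7, 3), pool (3, 5, 3) — not enough r4 and r1
  blocked: T1 wants (4, 1, 2), pool (3, 5, 3) — not enough r4


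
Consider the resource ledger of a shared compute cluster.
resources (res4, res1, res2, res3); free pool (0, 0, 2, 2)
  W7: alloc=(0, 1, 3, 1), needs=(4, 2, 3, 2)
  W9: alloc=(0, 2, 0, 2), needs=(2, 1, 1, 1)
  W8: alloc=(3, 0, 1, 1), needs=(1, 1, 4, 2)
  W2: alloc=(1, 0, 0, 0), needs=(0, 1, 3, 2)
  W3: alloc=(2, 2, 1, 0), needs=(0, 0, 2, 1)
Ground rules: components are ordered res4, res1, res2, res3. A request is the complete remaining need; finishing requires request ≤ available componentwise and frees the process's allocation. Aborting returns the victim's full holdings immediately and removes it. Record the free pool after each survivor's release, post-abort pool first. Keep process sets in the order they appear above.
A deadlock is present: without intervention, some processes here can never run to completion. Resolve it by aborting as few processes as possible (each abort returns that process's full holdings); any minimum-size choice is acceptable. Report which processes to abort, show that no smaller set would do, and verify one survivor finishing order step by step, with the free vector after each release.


Minimum abort set: W7.
Key observation: W8 was stuck for good until W7 gave back (0, 1, 3, 1); in the order shown it finishes at step 2.
No smaller set exists: with zero aborts the deadlock remains.
The survivors complete as W3, W8, W2, W9. Walking it through (starting from the post-abort pool):
  pool = (0, 1, 5, 3)
  W3 needs (0, 0, 2, 1) <= (0, 1, 5, 3) -> finishes; pool += (2, 2, 1, 0) = (2, 3, 6, 3)
  W8 needs (1, 1, 4, 2) <= (2, 3, 6, 3) -> finishes; pool += (3, 0, 1, 1) = (5, 3, 7, 4)
  W2 needs (0, 1, 3, 2) <= (5, 3, 7, 4) -> finishes; pool += (1, 0, 0, 0) = (6, 3, 7, 4)
  W9 needs (2, 1, 1, 1) <= (6, 3, 7, 4) -> finishes; pool += (0, 2, 0, 2) = (6, 5, 7, 6)


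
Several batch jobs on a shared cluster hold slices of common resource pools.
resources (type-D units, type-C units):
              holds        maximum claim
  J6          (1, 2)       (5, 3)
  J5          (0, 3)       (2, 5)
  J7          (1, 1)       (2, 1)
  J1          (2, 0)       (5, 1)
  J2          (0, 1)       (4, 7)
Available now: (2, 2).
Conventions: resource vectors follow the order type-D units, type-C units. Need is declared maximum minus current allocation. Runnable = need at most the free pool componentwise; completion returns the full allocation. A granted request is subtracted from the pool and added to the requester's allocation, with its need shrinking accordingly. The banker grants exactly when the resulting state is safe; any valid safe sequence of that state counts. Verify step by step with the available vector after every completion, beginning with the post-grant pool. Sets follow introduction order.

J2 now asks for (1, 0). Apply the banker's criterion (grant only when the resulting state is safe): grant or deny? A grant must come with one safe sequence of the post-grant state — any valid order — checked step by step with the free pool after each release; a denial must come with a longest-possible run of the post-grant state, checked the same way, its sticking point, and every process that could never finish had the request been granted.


DENY. Granting would leave the state unsafe.
Key observation: after J7, J5 complete, (2, 6) is the best the pool ever gets, yet each leftover process wants more type-D units.
After a pretend grant, a maximal execution: J7, J5 — then nothing else fits. Step-by-step check:
  pool = (1, 2)
  J7 needs (1, 0) <= (1, 2) -> finishes; pool += (1, 1) = (2, 3)
  J5 needs (2, 2) <= (2, 3) -> finishes; pool += (0, 3) = (2, 6)
  J6 cannot run: need (4, 1) vs free (2, 6) (insufficient type-D units)
  J1 cannot run: need (3, 1) vs free (2, 6) (insufficient type-D units)
  J2 cannot run: need (3, 6) vs free (2, 6) (insufficient type-D units)
Had the request been granted, J6, J1 and J2 could never finish.


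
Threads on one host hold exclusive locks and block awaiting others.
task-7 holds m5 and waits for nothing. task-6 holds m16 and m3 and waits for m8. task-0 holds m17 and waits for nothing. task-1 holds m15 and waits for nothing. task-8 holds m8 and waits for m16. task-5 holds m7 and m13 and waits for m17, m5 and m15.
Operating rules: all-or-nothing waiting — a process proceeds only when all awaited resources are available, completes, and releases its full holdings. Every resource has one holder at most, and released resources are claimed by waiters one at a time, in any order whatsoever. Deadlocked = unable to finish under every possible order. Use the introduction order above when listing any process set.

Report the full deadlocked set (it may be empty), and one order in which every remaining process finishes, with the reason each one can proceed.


The deadlocked set is task-6 and task-8.
Key observation: the knot is the closed ring of waits task-6 -> task-8 -> task-6; no other process is dragged down with it.
A valid finishing order for the others: task-1, task-7, task-0, task-5.
Walking it through:
  run task-1 (it waits on nothing); releases m15
  run task-7 (it waits on nothing); releases m5
  run task-0 (it waits on nothing); releases m17
  run task-5 (all its waits — m17, m5 and m15 — are resolved); releases m7 and m13


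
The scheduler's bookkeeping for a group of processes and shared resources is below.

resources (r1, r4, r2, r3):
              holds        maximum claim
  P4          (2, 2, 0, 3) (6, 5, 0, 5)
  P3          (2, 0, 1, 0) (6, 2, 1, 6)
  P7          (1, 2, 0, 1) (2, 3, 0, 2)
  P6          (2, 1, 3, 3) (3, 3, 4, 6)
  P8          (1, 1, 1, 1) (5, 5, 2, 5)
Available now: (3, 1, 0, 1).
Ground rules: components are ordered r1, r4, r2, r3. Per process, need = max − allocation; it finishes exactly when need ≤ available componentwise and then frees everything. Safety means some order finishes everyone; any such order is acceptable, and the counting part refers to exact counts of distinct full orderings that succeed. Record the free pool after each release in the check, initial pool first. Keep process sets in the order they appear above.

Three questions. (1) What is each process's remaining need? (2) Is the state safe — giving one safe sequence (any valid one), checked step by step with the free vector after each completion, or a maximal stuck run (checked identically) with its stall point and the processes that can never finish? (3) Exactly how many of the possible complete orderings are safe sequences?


(1) Outstanding need per process (order r1, r4, r2, r3):
  P4: (4, 3, 0, 2)
  P3: (4, 2, 0, 6)
  P7: (1, 1, 0, 1)
  P6: (1, 2, 1, 3)
  P8: (4, 4, 1, 4)
(2) UNSAFE — no complete ordering exists.
Key observation: after P7, P4 the pool peaks at (6, 5, 0, 5), and each blocked process is short somewhere: P3 on r3; P6 on r2; P8 on r2.
Going as far as possible: P7, P4; after that, nothing fits. Step-by-step check:
  pool = (3, 1, 0, 1)
  run P7 (needs (1, 1, 0, 1), free (3, 1, 0, 1)); after release of (1, 2, 0, 1) the pool is (4, 3, 0, 2)
  run P4 (needs (4, 3, 0, 2), free (4, 3, 0, 2)); after release of (2, 2, 0, 3) the pool is (6, 5, 0, 5)
  P3 cannot run: need (4, 2, 0, 6) vs free (6, 5, 0, 5) (insufficient r3)
  P6 cannot run: need (1, 2, 1, 3) vs free (6, 5, 0, 5) (insufficient r2)
  P8 cannot run: need (4, 4, 1, 4) vs free (6, 5, 0, 5) (insufficient r2)
Processes that can never finish: P3, P6 and P8.
(3) The exact count: 0 of the possible complete orderings are safe sequences.


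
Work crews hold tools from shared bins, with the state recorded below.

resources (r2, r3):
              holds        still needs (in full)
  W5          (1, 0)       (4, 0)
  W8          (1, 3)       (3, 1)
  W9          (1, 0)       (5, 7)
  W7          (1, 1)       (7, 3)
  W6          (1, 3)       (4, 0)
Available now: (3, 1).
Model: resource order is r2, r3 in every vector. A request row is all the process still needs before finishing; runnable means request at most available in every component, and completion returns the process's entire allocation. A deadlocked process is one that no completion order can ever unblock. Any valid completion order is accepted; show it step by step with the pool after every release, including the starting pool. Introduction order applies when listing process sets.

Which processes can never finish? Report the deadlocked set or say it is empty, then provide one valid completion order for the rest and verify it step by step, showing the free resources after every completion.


The deadlocked set is empty.
Key observation: there is always a runnable process — W8 first — so the state unwinds completely.
The rest can finish in the order W8, W6, W5, W9, W7. Check, step by step:
  pool = (3, 1)
  run W8 (needs (3, 1), free (3, 1)); after release of (1, 3) the pool is (4, 4)
  run W6 (needs (4, 0), free (4, 4)); after release of (1, 3) the pool is (5, 7)
  run W5 (needs (4, 0), free (5, 7)); after release of (1, 0) the pool is (6, 7)
  run W9 (needs (5, 7), free (6, 7)); after release of (1, 0) the pool is (7, 7)
  run W7 (needs (7, 3), free (7, 7)); after release of (1, 1) the pool is (8, 8)


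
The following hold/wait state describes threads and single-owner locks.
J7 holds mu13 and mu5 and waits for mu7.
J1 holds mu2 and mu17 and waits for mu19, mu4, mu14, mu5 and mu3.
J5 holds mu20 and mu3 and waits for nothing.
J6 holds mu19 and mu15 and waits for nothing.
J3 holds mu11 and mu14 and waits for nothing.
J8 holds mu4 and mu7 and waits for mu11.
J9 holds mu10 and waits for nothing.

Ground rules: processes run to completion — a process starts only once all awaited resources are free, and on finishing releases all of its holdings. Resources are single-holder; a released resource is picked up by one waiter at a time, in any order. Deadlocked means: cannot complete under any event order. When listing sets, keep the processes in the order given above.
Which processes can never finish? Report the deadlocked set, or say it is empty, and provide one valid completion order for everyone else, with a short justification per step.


No process is deadlocked.
Key observation: the wait relation is loop-free; peeling off processes with no waits unwinds the whole state.
A valid finishing order for the others: J6, J3, J8, J9, J7, J5, J1.
Walking it through:
  J6: no waits; runs immediately, freeing mu19 and mu15
  J3: no waits; runs immediately, freeing mu11 and mu14
  run J8 (all its waits — mu11 — are resolved); releases mu4 and mu7
  J9: no waits; runs immediately, freeing mu10
  run J7 (all its waits — mu7 — are resolved); releases mu13 and mu5
  J5: no waits; runs immediately, freeing mu20 and mu3
  run J1 (all its waits — mu19, mu4, mu14, mu5 and mu3 — are resolved); releases mu2 and mu17


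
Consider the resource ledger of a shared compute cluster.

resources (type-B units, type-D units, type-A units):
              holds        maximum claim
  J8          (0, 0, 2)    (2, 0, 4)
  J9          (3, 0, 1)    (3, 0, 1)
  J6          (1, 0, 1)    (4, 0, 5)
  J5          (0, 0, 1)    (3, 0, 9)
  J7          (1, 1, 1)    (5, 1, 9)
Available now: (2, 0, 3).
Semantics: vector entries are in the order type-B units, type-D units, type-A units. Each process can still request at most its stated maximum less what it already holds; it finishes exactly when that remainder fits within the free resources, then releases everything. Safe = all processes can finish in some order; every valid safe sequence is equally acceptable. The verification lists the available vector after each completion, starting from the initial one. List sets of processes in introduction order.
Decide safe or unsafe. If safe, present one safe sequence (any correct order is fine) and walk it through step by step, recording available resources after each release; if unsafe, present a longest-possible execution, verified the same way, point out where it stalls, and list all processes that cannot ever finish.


UNSAFE.
Key observation: once J9, J8, J6 finish, the pool peaks at (6, 0, 7) — and every remaining process still needs more type-A units than that.
Going as far as possible: J9, J8, J6; after that, nothing fits. Check, step by step:
  pool = (2, 0, 3)
  run J9 (needs (0, 0, 0), free (2, 0, 3)); after release of (3, 0, 1) the pool is (5, 0, 4)
  run J8 (needs (2, 0, 2), free (5, 0, 4)); after release of (0, 0, 2) the pool is (5, 0, 6)
  run J6 (needs (3, 0, 4), free (5, 0, 6)); after release of (1, 0, 1) the pool is (6, 0, 7)
  blocked: J5 wants (3, 0, 8), pool (6, 0, 7) — not enough type-A units
  blocked: J7 wants (4, 0, 8), pool (6, 0, 7) — not enough type-A units
Permanently blocked: J5 and J7.


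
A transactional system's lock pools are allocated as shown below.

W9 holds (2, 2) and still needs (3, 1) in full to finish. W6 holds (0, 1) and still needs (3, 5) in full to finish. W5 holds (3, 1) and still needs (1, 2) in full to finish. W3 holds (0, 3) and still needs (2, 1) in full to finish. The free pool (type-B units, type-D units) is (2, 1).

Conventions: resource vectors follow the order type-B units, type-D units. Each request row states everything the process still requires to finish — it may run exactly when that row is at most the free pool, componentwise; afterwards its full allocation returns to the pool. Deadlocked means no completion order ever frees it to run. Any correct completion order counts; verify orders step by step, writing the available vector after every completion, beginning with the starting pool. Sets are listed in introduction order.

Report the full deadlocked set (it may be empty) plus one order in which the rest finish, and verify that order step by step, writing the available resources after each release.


The deadlocked set is empty.
Key observation: beginning at W3, releases accumulate fast enough that every process eventually fits.
The rest can finish in the order W3, W5, W9, W6. Walking it through:
  pool = (2, 1)
  W3 needs (2, 1) <= (2, 1) -> finishes; pool += (0, 3) = (2, 4)
  W5 needs (1, 2) <= (2, 4) -> finishes; pool += (3, 1) = (5, 5)
  W9 needs (3, 1) <= (5, 5) -> finishes; pool += (2, 2) = (7, 7)
  W6 needs (3, 5) <= (7, 7) -> finishes; pool += (0, 1) = (7, 8)


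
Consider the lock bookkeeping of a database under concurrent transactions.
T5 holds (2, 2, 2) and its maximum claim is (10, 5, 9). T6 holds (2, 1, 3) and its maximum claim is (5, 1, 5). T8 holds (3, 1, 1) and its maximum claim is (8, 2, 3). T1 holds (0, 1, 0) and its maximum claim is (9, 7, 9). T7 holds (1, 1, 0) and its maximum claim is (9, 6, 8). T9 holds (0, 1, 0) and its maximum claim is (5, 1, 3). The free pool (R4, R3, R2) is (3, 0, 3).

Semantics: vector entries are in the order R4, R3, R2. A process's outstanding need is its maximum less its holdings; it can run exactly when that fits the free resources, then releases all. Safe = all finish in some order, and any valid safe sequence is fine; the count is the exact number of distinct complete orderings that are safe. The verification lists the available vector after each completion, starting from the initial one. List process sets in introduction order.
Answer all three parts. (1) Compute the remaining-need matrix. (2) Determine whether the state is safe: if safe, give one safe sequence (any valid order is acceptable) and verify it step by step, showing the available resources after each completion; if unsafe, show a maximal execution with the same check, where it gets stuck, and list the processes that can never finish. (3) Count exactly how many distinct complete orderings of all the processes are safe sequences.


(1) Outstanding need per process (order R4, R3, R2):
  T5: (8, 3, 7)
  T6: (3, 0, 2)
  T8: (5, 1, 2)
  T1: (9, 6, 9)
  T7: (8, 5, 8)
  T9: (5, 0, 3)
(2) SAFE, for example via the order T6, T9, T8, T5, T7, T1.
Key observation: at T6 the run first touches a limit — (3, 0, 2) against (3, 0, 3), exact on a resource it actually requests.
Step-by-step check:
  pool = (3, 0, 3)
  T6 needs (3, 0, 2) <= (3, 0, 3) -> finishes; pool += (2, 1, 3) = (5, 1, 6)
  T9 needs (5, 0, 3) <= (5, 1, 6) -> finishes; pool += (0, 1, 0) = (5, 2, 6)
  T8 needs (5, 1, 2) <= (5, 2, 6) -> finishes; pool += (3, 1, 1) = (8, 3, 7)
  T5 needs (8, 3, 7) <= (8, 3, 7) -> finishes; pool += (2, 2, 2) = (10, 5, 9)
  T7 needs (8, 5, 8) <= (10, 5, 9) -> finishes; pool += (1, 1, 0) = (11, 6, 9)
  T1 needs (9, 6, 9) <= (11, 6, 9) -> finishes; pool += (0, 1, 0) = (11, 7, 9)
(3) Exactly 2 of the possible complete orderings are safe sequences.


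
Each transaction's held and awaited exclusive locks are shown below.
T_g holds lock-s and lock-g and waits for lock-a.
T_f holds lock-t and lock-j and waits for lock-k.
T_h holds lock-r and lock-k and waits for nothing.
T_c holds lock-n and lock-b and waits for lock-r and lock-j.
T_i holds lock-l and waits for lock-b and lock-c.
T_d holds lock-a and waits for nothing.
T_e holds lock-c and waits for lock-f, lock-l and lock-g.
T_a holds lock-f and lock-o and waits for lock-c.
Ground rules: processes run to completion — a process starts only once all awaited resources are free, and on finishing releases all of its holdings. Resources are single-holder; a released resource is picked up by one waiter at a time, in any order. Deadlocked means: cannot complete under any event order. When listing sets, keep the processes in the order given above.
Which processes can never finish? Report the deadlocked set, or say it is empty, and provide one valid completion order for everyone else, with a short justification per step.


Deadlocked: T_i, T_e and T_a.
Key observation: the cycle T_i -> T_e -> T_i can never break — each member waits on the next; T_a is caught in further circular waits.
One completion order for the rest: T_d, T_g, T_h, T_f, T_c.
Step-by-step check:
  run T_d (it waits on nothing); releases lock-a
  T_g waits on lock-a — all released -> runs and releases lock-s and lock-g
  run T_h (it waits on nothing); releases lock-r and lock-k
  T_f waits on lock-k — all released -> runs and releases lock-t and lock-j
  T_c waits on lock-r and lock-j — all released -> runs and releases lock-n and lock-b


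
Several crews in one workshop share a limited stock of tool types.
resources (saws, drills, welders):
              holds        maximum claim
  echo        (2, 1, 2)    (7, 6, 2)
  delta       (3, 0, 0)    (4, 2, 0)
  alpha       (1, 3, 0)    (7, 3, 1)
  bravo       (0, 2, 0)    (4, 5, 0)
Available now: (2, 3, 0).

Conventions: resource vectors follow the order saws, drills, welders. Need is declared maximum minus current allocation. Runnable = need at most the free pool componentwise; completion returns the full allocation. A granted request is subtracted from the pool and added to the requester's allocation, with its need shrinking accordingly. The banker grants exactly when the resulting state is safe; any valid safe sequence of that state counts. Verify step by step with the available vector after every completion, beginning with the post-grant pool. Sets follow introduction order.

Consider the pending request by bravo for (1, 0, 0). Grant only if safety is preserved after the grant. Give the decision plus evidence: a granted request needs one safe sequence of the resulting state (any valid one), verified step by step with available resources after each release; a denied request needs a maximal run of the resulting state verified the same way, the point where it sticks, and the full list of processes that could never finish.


GRANT: granting preserves safety; a valid post-grant sequence is delta, bravo, echo, alpha.
Key observation: post-grant, (1, 3, 0) remains, and an order beginning with delta completes everyone.
Check on the post-grant state, step by step:
  pool = (1, 3, 0)
  run delta (needs (1, 2, 0), free (1, 3, 0)); after release of (3, 0, 0) the pool is (4, 3, 0)
  run bravo (needs (3, 3, 0), free (4, 3, 0)); after release of (1, 2, 0) the pool is (5, 5, 0)
  run echo (needs (5, 5, 0), free (5, 5, 0)); after release of (2, 1, 2) the pool is (7, 6, 2)
  run alpha (needs (6, 0, 1), free (7, 6, 2)); after release of (1, 3, 0) the pool is (8, 9, 2)


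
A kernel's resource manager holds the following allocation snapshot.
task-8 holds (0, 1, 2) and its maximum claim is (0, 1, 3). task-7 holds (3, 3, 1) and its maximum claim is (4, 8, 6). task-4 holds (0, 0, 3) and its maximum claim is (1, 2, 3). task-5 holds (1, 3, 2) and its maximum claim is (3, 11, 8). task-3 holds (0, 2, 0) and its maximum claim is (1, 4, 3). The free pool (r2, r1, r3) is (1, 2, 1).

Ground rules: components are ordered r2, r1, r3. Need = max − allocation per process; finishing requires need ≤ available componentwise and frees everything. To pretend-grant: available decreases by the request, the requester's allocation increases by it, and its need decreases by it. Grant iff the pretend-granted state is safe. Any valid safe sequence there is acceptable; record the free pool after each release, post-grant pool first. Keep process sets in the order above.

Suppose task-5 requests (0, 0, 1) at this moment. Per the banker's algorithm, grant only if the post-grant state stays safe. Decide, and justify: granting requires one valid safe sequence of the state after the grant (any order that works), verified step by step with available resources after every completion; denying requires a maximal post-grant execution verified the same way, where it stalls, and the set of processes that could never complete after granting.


GRANT. The post-grant state is safe; one safe sequence: task-4, task-8, task-3, task-7, task-5.
Key observation: the transfer keeps a workable pool ((1, 2, 0)); task-4 starts the safe sequence.
Step-by-step check of the post-grant state:
  pool = (1, 2, 0)
  run task-4 (needs (1, 2, 0), free (1, 2, 0)); after release of (0, 0, 3) the pool is (1, 2, 3)
  run task-8 (needs (0, 0, 1), free (1, 2, 3)); after release of (0, 1, 2) the pool is (1, 3, 5)
  run task-3 (needs (1, 2, 3), free (1, 3, 5)); after release of (0, 2, 0) the pool is (1, 5, 5)
  run task-7 (needs (1, 5, 5), free (1, 5, 5)); after release of (3, 3, 1) the pool is (4, 8, 6)
  run task-5 (needs (2, 8, 5), free (4, 8, 6)); after release of (1, 3, 3) the pool is (5, 11, 9)


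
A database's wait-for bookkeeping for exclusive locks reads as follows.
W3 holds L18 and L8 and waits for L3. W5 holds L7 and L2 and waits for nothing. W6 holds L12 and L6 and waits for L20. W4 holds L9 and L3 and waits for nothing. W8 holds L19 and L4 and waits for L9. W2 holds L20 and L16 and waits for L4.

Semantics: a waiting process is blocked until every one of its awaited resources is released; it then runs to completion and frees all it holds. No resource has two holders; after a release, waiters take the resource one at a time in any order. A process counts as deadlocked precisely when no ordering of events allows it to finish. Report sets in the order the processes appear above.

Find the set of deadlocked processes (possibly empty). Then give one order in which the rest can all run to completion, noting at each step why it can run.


No process is deadlocked.
Key observation: the wait relation is loop-free; peeling off processes with no waits unwinds the whole state.
The rest can finish in the order W4, W3, W8, W2, W6, W5.
Verifying each step:
  run W4 (it waits on nothing); releases L9 and L3
  W3: everything it awaited (L3) is free; runs, freeing L18 and L8
  W8: everything it awaited (L9) is free; runs, freeing L19 and L4
  W2: everything it awaited (L4) is free; runs, freeing L20 and L16
  W6: everything it awaited (L20) is free; runs, freeing L12 and L6
  run W5 (it waits on nothing); releases L7 and L2


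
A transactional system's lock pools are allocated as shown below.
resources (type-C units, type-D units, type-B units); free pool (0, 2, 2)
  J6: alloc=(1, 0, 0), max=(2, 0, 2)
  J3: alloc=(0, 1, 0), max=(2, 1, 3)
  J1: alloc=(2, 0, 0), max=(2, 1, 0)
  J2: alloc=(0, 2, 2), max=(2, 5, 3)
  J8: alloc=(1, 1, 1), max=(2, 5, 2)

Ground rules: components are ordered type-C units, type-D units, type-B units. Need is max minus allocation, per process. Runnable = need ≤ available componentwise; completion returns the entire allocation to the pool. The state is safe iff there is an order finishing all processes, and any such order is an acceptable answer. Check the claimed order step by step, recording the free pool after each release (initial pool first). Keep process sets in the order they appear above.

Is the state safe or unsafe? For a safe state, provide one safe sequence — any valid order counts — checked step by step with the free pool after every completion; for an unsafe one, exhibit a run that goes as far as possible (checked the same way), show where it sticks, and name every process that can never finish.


UNSAFE.
Key observation: after J1, J6 the pool peaks at (3, 2, 2), and each blocked process is short somewhere: J3 on type-B units; J2 on type-D units; J8 on type-D units.
The run J1, J6 cannot be extended any further. Check, step by step:
  pool = (0, 2, 2)
  J1: need (0, 1, 0) fits (0, 2, 2); releases (2, 0, 0), pool now (2, 2, 2)
  J6: need (1, 0, 2) fits (2, 2, 2); releases (1, 0, 0), pool now (3, 2, 2)
  J3 cannot run: need (2, 0, 3) vs free (3, 2, 2) (insufficient type-B units)
  J2 cannot run: need (2, 3, 1) vs free (3, 2, 2) (insufficient type-D units)
  J8 cannot run: need (1, 4, 1) vs free (3, 2, 2) (insufficient type-D units)
Permanently blocked: J3, J2 and J8.


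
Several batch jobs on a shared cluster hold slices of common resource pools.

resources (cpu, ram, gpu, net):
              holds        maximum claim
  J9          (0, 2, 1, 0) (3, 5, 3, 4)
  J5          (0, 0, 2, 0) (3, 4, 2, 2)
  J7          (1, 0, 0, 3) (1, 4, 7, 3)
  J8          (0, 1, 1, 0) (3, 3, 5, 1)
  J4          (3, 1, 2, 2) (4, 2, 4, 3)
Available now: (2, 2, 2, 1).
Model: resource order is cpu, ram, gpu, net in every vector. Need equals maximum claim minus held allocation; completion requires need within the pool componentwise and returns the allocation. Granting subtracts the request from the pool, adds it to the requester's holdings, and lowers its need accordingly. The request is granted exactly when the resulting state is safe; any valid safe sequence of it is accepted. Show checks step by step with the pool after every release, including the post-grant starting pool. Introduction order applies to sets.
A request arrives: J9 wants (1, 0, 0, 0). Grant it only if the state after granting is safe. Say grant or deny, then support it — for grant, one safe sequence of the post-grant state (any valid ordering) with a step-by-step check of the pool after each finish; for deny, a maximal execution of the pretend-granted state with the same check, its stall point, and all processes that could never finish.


GRANT — the state after the grant stays safe, e.g. via J4, J8, J5, J7, J9.
Key observation: the transfer keeps a workable pool ((1, 2, 2, 1)); J4 starts the safe sequence.
Check on the post-grant state, step by step:
  pool = (1, 2, 2, 1)
  J4 needs (1, 1, 2, 1) <= (1, 2, 2, 1) -> finishes; pool += (3, 1, 2, 2) = (4, 3, 4, 3)
  J8 needs (3, 2, 4, 1) <= (4, 3, 4, 3) -> finishes; pool += (0, 1, 1, 0) = (4, 4, 5, 3)
  J5 needs (3, 4, 0, 2) <= (4, 4, 5, 3) -> finishes; pool += (0, 0, 2, 0) = (4, 4, 7, 3)
  J7 needs (0, 4, 7, 0) <= (4, 4, 7, 3) -> finishes; pool += (1, 0, 0, 3) = (5, 4, 7, 6)
  J9 needs (2, 3, 2, 4) <= (5, 4, 7, 6) -> finishes; pool += (1, 2, 1, 0) = (6, 6, 8, 6)


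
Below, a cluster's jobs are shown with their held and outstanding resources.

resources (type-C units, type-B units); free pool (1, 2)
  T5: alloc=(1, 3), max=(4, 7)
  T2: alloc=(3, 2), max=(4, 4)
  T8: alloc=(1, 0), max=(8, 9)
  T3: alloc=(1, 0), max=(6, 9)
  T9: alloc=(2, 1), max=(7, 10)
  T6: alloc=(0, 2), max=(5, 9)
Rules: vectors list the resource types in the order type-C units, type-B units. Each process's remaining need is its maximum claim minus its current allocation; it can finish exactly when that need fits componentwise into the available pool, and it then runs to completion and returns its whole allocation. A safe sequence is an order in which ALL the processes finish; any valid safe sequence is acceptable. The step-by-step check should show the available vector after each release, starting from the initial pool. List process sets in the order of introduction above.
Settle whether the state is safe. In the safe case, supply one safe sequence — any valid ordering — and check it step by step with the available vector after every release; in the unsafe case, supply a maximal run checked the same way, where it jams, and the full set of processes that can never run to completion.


SAFE, for example via the order T2, T5, T6, T9, T8, T3.
Key observation: reading the order forward, T2 is the first process whose need (1, 2) meets the free pool (1, 2) exactly on a resource it requests.
Verifying each step:
  pool = (1, 2)
  T2 needs (1, 2) <= (1, 2) -> finishes; pool += (3, 2) = (4, 4)
  T5 needs (3, 4) <= (4, 4) -> finishes; pool += (1, 3) = (5, 7)
  T6 needs (5, 7) <= (5, 7) -> finishes; pool += (0, 2) = (5, 9)
  T9 needs (5, 9) <= (5, 9) -> finishes; pool += (2, 1) = (7, 10)
  T8 needs (7, 9) <= (7, 10) -> finishes; pool += (1, 0) = (8, 10)
  T3 needs (5, 9) <= (8, 10) -> finishes; pool += (1, 0) = (9, 10)
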